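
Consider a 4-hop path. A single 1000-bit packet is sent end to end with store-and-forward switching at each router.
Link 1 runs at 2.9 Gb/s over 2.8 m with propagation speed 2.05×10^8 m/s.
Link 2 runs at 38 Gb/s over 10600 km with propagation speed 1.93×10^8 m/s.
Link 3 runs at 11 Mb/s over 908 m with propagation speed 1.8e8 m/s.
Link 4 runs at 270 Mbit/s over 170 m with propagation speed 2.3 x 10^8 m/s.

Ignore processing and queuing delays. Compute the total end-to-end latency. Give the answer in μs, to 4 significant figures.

Transmission delays (L/R per hop): 0.344828, 0.0263158, 90.9091, 3.7037 μs; sum = 94.9839 μs.
Propagation delays (d/s per hop): 0.0136585, 54922.3, 5.04444, 0.73913 μs; sum = 54928.1 μs.
End-to-end = 55020 μs.

55020 μs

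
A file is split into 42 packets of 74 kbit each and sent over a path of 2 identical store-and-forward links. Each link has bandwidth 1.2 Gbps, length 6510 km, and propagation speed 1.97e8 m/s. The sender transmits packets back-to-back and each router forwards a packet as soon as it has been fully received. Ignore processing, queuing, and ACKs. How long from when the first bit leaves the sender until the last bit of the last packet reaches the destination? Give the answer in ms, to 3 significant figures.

68.7 ms

Per-hop transmission t_tx = L/R = 74000/1200000000 = 0.0616667 ms.
Per-hop propagation t_prop = 6510000/197000000 = 33.0457 ms.
Pipeline fill: first packet needs 2·t_tx to clear all hops; remaining 41 packets each add one t_tx.
Total = (2+42-1)·t_tx + 2·t_prop = 43·0.0616667 + 2·33.0457 = 68.7 ms.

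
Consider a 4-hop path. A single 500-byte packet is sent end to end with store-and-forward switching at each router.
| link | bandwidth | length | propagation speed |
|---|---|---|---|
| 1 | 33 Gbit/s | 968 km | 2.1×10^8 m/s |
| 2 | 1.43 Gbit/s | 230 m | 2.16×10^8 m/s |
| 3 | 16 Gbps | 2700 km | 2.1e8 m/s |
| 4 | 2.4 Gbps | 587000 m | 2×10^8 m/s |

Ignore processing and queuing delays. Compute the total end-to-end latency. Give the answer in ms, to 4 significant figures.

20.41 ms

L = 500 × 8 = 4000 bits.
Transmission delays (L/R per hop): 0.000121212, 0.0027972, 0.00025, 0.00166667 ms; sum = 0.00483508 ms.
Propagation delays (d/s per hop): 4.60952, 0.00106481, 12.8571, 2.935 ms; sum = 20.4027 ms.
End-to-end = 20.41 ms.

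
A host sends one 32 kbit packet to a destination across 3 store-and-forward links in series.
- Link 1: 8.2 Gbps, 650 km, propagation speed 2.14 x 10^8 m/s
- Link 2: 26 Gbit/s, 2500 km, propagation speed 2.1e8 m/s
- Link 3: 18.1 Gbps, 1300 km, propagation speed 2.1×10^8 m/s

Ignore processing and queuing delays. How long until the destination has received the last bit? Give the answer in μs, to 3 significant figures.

21100 μs

L = 32000 bits.
Transmission delays (L/R per hop): 3.90244, 1.23077, 1.76796 μs; sum = 6.90116 μs.
Propagation delays (d/s per hop): 3037.38, 11904.8, 6190.48 μs; sum = 21132.6 μs.
End-to-end = 21100 μs.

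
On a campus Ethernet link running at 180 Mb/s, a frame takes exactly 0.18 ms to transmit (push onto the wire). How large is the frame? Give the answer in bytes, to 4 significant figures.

L = R × t_tx = 180000000 b/s × 0.00018 s = 32400 bits.
In bytes: 32400 / 8 = 4050 bytes.

4050 bytes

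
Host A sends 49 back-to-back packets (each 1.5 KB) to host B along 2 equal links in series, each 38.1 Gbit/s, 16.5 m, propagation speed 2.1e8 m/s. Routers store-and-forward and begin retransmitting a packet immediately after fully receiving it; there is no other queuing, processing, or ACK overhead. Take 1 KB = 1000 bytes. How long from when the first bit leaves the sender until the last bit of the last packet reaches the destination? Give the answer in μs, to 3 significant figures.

Per-hop transmission t_tx = L/R = 12000/38100000000 = 0.314961 μs.
Per-hop propagation t_prop = 16.5/210000000 = 0.0785714 μs.
Pipeline fill: first packet needs 2·t_tx to clear all hops; remaining 48 packets each add one t_tx.
Total = (2+49-1)·t_tx + 2·t_prop = 50·0.314961 + 2·0.0785714 = 15.9 μs.

15.9 μs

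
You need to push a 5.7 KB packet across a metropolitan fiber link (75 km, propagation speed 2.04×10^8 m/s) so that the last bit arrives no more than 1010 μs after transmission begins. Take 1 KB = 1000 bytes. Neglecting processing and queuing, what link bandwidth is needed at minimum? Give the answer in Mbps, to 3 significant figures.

L = 45600 bits.
Propagation delay = 75000 / 204000000 = 367.647 μs.
Transmission budget = 1010 − 367.647 = 642.353 μs.
R ≥ L / t_tx = 45600 bits / 0.000642353 s = 71.0 Mbps.

71.0 Mbps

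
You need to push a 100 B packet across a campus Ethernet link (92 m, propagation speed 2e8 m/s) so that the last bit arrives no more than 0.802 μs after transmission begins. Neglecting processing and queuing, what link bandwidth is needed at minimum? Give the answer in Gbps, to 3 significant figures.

L = 800 bits.
Propagation delay = 92 / 200000000 = 0.46 μs.
Transmission budget = 0.802 − 0.46 = 0.342 μs.
R ≥ L / t_tx = 800 bits / 3.42e-07 s = 2.34 Gbps.

2.34 Gbps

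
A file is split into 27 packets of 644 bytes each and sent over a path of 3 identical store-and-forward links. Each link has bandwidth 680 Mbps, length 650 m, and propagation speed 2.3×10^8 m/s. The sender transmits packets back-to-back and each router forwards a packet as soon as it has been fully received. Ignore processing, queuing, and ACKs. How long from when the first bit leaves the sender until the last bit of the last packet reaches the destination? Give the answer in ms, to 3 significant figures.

Per-hop transmission t_tx = L/R = 5152/680000000 = 0.00757647 ms.
Per-hop propagation t_prop = 650/2.3e+08 = 0.00282609 ms.
Pipeline fill: first packet needs 3·t_tx to clear all hops; remaining 26 packets each add one t_tx.
Total = (3+27-1)·t_tx + 3·t_prop = 29·0.00757647 + 3·0.00282609 = 0.228 ms.

0.228 ms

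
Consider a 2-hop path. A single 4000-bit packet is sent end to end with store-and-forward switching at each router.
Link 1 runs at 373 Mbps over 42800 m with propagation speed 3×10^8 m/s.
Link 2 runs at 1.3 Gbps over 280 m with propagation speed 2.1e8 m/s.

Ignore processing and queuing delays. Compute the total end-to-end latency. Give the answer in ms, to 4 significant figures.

Transmission delays (L/R per hop): 0.0107239, 0.00307692 ms; sum = 0.0138008 ms.
Propagation delays (d/s per hop): 0.142667, 0.00133333 ms; sum = 0.144 ms.
End-to-end = 0.1578 ms.

0.1578 ms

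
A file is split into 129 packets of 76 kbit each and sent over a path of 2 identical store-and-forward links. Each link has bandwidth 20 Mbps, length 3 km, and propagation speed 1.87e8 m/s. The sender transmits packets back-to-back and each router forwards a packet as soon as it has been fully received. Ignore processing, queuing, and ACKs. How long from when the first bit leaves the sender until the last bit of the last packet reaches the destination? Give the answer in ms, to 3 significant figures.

494 ms

Per-hop transmission t_tx = L/R = 76000/20000000 = 3.8 ms.
Per-hop propagation t_prop = 3000/187000000 = 0.0160428 ms.
Pipeline fill: first packet needs 2·t_tx to clear all hops; remaining 128 packets each add one t_tx.
Total = (2+129-1)·t_tx + 2·t_prop = 130·3.8 + 2·0.0160428 = 494 ms.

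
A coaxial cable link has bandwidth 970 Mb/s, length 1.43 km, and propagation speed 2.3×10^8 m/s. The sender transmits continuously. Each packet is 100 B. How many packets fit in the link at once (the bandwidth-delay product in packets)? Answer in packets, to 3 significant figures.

Propagation delay = 1430 / 2.3e+08 = 6.21739e-06 s.
BDP = R × t_prop = 970000000 × 6.21739e-06 = 6030.87 bits.
In packets of 800 bits: 7.54 packets.

7.54 packets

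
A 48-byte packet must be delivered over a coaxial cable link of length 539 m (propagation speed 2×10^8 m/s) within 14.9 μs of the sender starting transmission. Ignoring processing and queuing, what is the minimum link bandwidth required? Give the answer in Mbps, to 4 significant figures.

L = 384 bits.
Propagation delay = 539 / 200000000 = 2.695 μs.
Transmission budget = 14.9 − 2.695 = 12.205 μs.
R ≥ L / t_tx = 384 bits / 1.2205e-05 s = 31.46 Mbps.

31.46 Mbps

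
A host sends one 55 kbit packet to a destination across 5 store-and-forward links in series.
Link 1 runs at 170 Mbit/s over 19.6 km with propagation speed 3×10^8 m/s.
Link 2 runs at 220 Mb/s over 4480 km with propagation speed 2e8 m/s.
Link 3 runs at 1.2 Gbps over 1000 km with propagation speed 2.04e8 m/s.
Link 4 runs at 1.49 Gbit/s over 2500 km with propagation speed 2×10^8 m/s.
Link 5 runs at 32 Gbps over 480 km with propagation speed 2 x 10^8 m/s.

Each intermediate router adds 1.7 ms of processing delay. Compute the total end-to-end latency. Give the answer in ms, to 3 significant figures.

49.7 ms

L = 55000 bits.
Transmission delays (L/R per hop): 0.323529, 0.25, 0.0458333, 0.0369128, 0.00171875 ms; sum = 0.657994 ms.
Propagation delays (d/s per hop): 0.0653333, 22.4, 4.90196, 12.5, 2.4 ms; sum = 42.2673 ms.
Processing at 4 router(s): 4 × 1.7 ms = 6.8 ms.
End-to-end = 49.7 ms.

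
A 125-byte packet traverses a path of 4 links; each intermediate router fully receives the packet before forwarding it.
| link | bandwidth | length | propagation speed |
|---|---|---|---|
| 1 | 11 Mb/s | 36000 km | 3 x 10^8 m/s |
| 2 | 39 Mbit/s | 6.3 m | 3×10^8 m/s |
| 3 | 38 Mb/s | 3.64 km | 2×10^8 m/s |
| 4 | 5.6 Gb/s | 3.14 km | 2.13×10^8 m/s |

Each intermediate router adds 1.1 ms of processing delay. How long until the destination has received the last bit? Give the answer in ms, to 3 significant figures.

L = 125 × 8 = 1000 bits.
Transmission delays (L/R per hop): 0.0909091, 0.025641, 0.0263158, 0.000178571 ms; sum = 0.143044 ms.
Propagation delays (d/s per hop): 120, 2.1e-05, 0.0182, 0.0147418 ms; sum = 120.033 ms.
Processing at 3 router(s): 3 × 1.1 ms = 3.3 ms.
End-to-end = 123 ms.

123 ms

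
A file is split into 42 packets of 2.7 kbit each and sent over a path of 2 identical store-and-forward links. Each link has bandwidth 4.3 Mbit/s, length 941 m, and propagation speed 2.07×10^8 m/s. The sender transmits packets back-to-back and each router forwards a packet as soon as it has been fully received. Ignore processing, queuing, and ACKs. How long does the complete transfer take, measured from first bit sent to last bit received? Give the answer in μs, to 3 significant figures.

27000 μs

Per-hop transmission t_tx = L/R = 2700/4300000 = 627.907 μs.
Per-hop propagation t_prop = 941/2.07e+08 = 4.54589 μs.
Pipeline fill: first packet needs 2·t_tx to clear all hops; remaining 41 packets each add one t_tx.
Total = (2+42-1)·t_tx + 2·t_prop = 43·627.907 + 2·4.54589 = 27000 μs.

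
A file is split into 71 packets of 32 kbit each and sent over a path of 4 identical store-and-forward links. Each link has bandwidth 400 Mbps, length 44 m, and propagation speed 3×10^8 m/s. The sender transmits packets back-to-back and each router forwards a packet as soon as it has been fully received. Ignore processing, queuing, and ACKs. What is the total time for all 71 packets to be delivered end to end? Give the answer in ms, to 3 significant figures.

5.92 ms

Per-hop transmission t_tx = L/R = 32000/400000000 = 0.08 ms.
Per-hop propagation t_prop = 44/300000000 = 0.000146667 ms.
Pipeline fill: first packet needs 4·t_tx to clear all hops; remaining 70 packets each add one t_tx.
Total = (4+71-1)·t_tx + 4·t_prop = 74·0.08 + 4·0.000146667 = 5.92 ms.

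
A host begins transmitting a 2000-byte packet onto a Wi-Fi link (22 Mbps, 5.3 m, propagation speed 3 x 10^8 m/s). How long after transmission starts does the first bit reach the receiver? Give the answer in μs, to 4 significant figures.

0.01767 μs

First bit experiences only propagation delay: d/s = 5.3/300000000 = 0.01767 μs.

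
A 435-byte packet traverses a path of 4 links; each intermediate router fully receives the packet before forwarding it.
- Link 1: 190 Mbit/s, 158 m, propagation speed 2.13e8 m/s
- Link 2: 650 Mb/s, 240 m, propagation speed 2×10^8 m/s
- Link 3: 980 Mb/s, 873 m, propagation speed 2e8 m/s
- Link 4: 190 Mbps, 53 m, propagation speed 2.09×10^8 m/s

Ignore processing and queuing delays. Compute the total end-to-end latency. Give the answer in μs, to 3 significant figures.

52.1 μs

L = 435 × 8 = 3480 bits.
Transmission delays (L/R per hop): 18.3158, 5.35385, 3.55102, 18.3158 μs; sum = 45.5364 μs.
Propagation delays (d/s per hop): 0.741784, 1.2, 4.365, 0.253589 μs; sum = 6.56037 μs.
End-to-end = 52.1 μs.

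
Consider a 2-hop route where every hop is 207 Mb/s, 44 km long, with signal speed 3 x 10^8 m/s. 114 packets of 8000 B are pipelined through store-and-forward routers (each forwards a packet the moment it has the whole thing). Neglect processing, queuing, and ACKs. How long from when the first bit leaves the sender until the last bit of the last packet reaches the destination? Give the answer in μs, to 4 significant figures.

Per-hop transmission t_tx = L/R = 64000/207000000 = 309.179 μs.
Per-hop propagation t_prop = 44000/300000000 = 146.667 μs.
Pipeline fill: first packet needs 2·t_tx to clear all hops; remaining 113 packets each add one t_tx.
Total = (2+114-1)·t_tx + 2·t_prop = 115·309.179 + 2·146.667 = 35850 μs.

35850 μs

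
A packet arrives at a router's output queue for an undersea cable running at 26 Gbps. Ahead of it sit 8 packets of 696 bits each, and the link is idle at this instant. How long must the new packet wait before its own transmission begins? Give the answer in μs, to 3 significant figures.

Each queued packet: L/R = 696/26000000000 = 0.0267692 μs.
8 queued → 0.214154 μs.
Queuing delay = 0.214 μs.

0.214 μs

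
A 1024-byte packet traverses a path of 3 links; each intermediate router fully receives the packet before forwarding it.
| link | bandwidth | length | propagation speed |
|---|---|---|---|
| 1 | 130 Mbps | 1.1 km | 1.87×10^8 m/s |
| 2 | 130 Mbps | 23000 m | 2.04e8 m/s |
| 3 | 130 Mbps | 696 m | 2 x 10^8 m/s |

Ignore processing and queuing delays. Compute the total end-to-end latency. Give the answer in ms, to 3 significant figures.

0.311 ms

L = 1024 × 8 = 8192 bits.
Transmission delay per hop = L/R = 8192/130000000 = 0.0630154 ms; 3 hops → 0.189046 ms.
Propagation delays (d/s per hop): 0.00588235, 0.112745, 0.00348 ms; sum = 0.122107 ms.
End-to-end = 0.311 ms.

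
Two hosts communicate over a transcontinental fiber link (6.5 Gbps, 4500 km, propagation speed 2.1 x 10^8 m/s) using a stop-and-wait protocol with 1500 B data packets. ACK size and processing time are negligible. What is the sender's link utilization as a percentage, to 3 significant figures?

t_tx = L/R = 12000/6500000000 = 1.84615e-06 s.
t_prop = 4500000/210000000 = 0.0214286 s; RTT = 0.0428571 s.
Cycle = t_tx + RTT = 0.042859 s.
Utilization = t_tx / cycle = 1.84615e-06/0.042859 = 0.00431 %.

0.00431 %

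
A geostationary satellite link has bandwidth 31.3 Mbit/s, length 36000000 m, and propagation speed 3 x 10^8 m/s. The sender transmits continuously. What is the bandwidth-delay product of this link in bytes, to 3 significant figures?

470000 bytes

Propagation delay = 36000000 / 300000000 = 0.12 s.
BDP = R × t_prop = 31300000 × 0.12 = 3756000 bits.
In bytes: 3756000/8 = 470000 bytes.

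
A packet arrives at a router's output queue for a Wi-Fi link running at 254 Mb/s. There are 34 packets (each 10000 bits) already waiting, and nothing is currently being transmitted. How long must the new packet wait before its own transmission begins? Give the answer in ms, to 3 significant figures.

Each queued packet: L/R = 10000/254000000 = 0.0393701 ms.
34 queued → 1.33858 ms.
Queuing delay = 1.34 ms.

1.34 ms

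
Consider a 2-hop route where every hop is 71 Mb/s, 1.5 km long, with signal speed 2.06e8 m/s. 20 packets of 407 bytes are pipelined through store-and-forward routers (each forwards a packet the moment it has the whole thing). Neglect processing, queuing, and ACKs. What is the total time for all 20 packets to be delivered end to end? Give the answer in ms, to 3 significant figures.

Per-hop transmission t_tx = L/R = 3256/71000000 = 0.0458592 ms.
Per-hop propagation t_prop = 1500/206000000 = 0.00728155 ms.
Pipeline fill: first packet needs 2·t_tx to clear all hops; remaining 19 packets each add one t_tx.
Total = (2+20-1)·t_tx + 2·t_prop = 21·0.0458592 + 2·0.00728155 = 0.978 ms.

0.978 ms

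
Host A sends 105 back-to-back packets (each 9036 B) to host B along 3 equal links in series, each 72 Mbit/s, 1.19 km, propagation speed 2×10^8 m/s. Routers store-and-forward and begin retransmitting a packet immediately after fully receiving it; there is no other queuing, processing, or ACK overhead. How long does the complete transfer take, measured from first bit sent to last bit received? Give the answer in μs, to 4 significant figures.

107400 μs

Per-hop transmission t_tx = L/R = 72288/72000000 = 1004 μs.
Per-hop propagation t_prop = 1190/200000000 = 5.95 μs.
Pipeline fill: first packet needs 3·t_tx to clear all hops; remaining 104 packets each add one t_tx.
Total = (3+105-1)·t_tx + 3·t_prop = 107·1004 + 3·5.95 = 107400 μs.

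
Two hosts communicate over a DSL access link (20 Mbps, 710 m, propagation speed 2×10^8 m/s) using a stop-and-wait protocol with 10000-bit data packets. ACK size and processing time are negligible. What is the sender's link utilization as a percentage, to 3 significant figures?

t_tx = L/R = 10000/20000000 = 0.0005 s.
t_prop = 710/200000000 = 3.55e-06 s; RTT = 7.1e-06 s.
Cycle = t_tx + RTT = 0.0005071 s.
Utilization = t_tx / cycle = 0.0005/0.0005071 = 98.6 %.

98.6 %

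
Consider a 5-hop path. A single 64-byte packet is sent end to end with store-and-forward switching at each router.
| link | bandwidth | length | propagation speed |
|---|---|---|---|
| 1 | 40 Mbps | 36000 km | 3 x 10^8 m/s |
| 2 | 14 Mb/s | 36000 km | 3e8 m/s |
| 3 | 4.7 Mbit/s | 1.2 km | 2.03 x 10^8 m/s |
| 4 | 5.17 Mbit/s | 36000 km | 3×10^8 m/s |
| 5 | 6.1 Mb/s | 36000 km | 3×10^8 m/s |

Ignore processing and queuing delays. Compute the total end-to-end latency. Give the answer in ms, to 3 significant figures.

480 ms

L = 64 × 8 = 512 bits.
Transmission delays (L/R per hop): 0.0128, 0.0365714, 0.108936, 0.0990329, 0.0839344 ms; sum = 0.341275 ms.
Propagation delays (d/s per hop): 120, 120, 0.00591133, 120, 120 ms; sum = 480.006 ms.
End-to-end = 480 ms.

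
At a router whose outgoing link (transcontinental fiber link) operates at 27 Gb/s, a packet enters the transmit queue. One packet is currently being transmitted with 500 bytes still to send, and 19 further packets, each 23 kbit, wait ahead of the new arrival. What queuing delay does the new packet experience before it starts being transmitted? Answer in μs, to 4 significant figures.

16.33 μs

Each queued packet: L/R = 23000/27000000000 = 0.851852 μs.
19 queued → 16.1852 μs.
Plus remaining 4000 bits of current packet: 0.148148 μs.
Queuing delay = 16.33 μs.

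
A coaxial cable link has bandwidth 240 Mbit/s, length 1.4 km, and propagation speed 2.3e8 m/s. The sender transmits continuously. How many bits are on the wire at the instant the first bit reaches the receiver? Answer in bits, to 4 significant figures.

1461 bits

Propagation delay = 1400 / 2.3e+08 = 6.08696e-06 s.
BDP = R × t_prop = 240000000 × 6.08696e-06 = 1460.87 bits.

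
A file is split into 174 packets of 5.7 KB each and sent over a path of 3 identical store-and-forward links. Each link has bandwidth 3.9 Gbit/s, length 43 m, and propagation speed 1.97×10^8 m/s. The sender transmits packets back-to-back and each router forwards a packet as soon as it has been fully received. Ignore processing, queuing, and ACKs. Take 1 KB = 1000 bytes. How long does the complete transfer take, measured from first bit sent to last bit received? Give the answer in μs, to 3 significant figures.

2060 μs

Per-hop transmission t_tx = L/R = 45600/3900000000 = 11.6923 μs.
Per-hop propagation t_prop = 43/197000000 = 0.218274 μs.
Pipeline fill: first packet needs 3·t_tx to clear all hops; remaining 173 packets each add one t_tx.
Total = (3+174-1)·t_tx + 3·t_prop = 176·11.6923 + 3·0.218274 = 2060 μs.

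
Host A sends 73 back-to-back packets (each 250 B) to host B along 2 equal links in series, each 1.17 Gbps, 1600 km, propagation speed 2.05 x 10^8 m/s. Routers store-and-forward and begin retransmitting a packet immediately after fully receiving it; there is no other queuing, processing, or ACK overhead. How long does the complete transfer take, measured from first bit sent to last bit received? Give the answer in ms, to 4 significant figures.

Per-hop transmission t_tx = L/R = 2000/1170000000 = 0.0017094 ms.
Per-hop propagation t_prop = 1600000/2.05e+08 = 7.80488 ms.
Pipeline fill: first packet needs 2·t_tx to clear all hops; remaining 72 packets each add one t_tx.
Total = (2+73-1)·t_tx + 2·t_prop = 74·0.0017094 + 2·7.80488 = 15.74 ms.

15.74 ms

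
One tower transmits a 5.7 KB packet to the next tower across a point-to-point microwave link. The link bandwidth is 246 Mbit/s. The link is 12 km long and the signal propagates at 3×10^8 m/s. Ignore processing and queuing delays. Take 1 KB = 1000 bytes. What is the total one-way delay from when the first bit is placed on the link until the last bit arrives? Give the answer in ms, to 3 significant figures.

0.225 ms

L = 45600 bits.
Transmission delay = L/R = 45600 / 246000000 = 0.185366 ms.
Propagation delay = d/s = 12000 m / 300000000 m/s = 0.04 ms.
Total = 0.225 ms.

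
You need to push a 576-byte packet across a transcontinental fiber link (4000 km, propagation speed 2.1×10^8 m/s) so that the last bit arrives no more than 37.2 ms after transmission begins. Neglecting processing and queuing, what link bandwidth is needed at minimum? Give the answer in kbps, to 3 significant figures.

254 kbps

L = 4608 bits.
Propagation delay = 4000000 / 210000000 = 19.0476 ms.
Transmission budget = 37.2 − 19.0476 = 18.1524 ms.
R ≥ L / t_tx = 4608 bits / 0.0181524 s = 254 kbps.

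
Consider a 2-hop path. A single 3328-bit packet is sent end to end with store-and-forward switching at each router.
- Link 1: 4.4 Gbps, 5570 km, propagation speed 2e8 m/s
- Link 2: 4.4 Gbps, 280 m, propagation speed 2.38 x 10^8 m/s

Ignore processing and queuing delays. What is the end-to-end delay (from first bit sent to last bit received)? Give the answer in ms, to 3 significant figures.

Transmission delay per hop = L/R = 3328/4400000000 = 0.000756364 ms; 2 hops → 0.00151273 ms.
Propagation delays (d/s per hop): 27.85, 0.00117647 ms; sum = 27.8512 ms.
End-to-end = 27.9 ms.

27.9 ms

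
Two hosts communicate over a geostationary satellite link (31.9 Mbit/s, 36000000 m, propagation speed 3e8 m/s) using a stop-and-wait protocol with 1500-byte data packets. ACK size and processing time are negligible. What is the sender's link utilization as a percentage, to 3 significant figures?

t_tx = L/R = 12000/31900000 = 0.000376176 s.
t_prop = 36000000/300000000 = 0.12 s; RTT = 0.24 s.
Cycle = t_tx + RTT = 0.240376 s.
Utilization = t_tx / cycle = 0.000376176/0.240376 = 0.156 %.

0.156 %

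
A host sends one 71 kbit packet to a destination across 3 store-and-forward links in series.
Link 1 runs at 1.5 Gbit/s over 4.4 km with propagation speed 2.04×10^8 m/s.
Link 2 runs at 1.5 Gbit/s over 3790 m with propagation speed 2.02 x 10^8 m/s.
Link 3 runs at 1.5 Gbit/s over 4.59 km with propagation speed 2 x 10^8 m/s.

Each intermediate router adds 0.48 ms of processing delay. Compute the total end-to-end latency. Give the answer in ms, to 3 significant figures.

1.17 ms

L = 71000 bits.
Transmission delay per hop = L/R = 71000/1500000000 = 0.0473333 ms; 3 hops → 0.142 ms.
Propagation delays (d/s per hop): 0.0215686, 0.0187624, 0.02295 ms; sum = 0.063281 ms.
Processing at 2 router(s): 2 × 0.48 ms = 0.96 ms.
End-to-end = 1.17 ms.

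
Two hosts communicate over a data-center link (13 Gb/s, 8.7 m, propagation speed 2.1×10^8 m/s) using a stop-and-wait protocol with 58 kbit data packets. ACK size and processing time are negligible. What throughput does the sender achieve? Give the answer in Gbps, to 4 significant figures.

12.76 Gbps

t_tx = L/R = 58000/13000000000 = 4.46154e-06 s.
t_prop = 8.7/210000000 = 4.14286e-08 s; RTT = 8.28571e-08 s.
Cycle = t_tx + RTT = 4.5444e-06 s.
Throughput = L / cycle = 58000 / 4.5444e-06 = 12.76 Gbps.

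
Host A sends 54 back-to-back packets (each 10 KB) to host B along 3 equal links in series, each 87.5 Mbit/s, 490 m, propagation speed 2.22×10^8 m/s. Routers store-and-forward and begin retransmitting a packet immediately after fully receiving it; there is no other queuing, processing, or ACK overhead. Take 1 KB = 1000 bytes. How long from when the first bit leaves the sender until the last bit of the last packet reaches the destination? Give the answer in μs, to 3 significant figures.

Per-hop transmission t_tx = L/R = 80000/87500000 = 914.286 μs.
Per-hop propagation t_prop = 490/2.22e+08 = 2.20721 μs.
Pipeline fill: first packet needs 3·t_tx to clear all hops; remaining 53 packets each add one t_tx.
Total = (3+54-1)·t_tx + 3·t_prop = 56·914.286 + 3·2.20721 = 51200 μs.

51200 μs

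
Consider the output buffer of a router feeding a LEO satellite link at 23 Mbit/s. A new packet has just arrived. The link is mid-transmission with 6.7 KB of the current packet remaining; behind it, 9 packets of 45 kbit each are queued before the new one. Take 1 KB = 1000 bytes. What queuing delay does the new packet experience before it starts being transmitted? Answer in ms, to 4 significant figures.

19.94 ms

Each queued packet: L/R = 45000/23000000 = 1.95652 ms.
9 queued → 17.6087 ms.
Plus remaining 53600 bits of current packet: 2.33043 ms.
Queuing delay = 19.94 ms.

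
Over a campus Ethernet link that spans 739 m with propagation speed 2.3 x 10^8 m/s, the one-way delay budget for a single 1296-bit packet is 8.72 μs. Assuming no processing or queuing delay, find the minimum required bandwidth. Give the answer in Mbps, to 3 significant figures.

235 Mbps

Propagation delay = 739 / 2.3e+08 = 3.21304 μs.
Transmission budget = 8.72 − 3.21304 = 5.50696 μs.
R ≥ L / t_tx = 1296 bits / 5.50696e-06 s = 235 Mbps.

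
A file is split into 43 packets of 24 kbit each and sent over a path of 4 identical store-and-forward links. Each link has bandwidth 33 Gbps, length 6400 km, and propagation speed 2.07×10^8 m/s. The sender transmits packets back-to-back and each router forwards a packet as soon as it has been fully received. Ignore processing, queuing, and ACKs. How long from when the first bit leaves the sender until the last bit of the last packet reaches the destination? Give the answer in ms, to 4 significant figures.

Per-hop transmission t_tx = L/R = 24000/33000000000 = 0.000727273 ms.
Per-hop propagation t_prop = 6400000/2.07e+08 = 30.9179 ms.
Pipeline fill: first packet needs 4·t_tx to clear all hops; remaining 42 packets each add one t_tx.
Total = (4+43-1)·t_tx + 4·t_prop = 46·0.000727273 + 4·30.9179 = 123.7 ms.

123.7 ms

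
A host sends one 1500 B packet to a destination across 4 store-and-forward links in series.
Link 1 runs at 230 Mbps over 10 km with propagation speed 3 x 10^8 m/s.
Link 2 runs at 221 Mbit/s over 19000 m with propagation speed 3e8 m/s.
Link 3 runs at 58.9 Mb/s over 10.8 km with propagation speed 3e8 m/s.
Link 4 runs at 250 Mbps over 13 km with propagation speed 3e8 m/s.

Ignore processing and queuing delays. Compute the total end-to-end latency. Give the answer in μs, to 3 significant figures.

L = 1500 × 8 = 12000 bits.
Transmission delays (L/R per hop): 52.1739, 54.2986, 203.735, 48 μs; sum = 358.208 μs.
Propagation delays (d/s per hop): 33.3333, 63.3333, 36, 43.3333 μs; sum = 176 μs.
End-to-end = 534 μs.

534 μs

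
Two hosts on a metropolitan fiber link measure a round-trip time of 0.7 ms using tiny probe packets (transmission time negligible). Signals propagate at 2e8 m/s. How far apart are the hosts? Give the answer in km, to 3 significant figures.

One-way propagation = RTT/2 = 0.35 ms.
d = s × t = 200000000 × 0.00035 = 70.0 km.

70.0 km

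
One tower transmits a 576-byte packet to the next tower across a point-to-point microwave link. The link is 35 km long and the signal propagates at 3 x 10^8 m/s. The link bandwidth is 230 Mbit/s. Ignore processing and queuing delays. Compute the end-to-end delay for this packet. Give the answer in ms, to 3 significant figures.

0.137 ms

L = 576 × 8 = 4608 bits.
Transmission delay = L/R = 4608 / 230000000 = 0.0200348 ms.
Propagation delay = d/s = 35000 m / 300000000 m/s = 0.116667 ms.
Total = 0.137 ms.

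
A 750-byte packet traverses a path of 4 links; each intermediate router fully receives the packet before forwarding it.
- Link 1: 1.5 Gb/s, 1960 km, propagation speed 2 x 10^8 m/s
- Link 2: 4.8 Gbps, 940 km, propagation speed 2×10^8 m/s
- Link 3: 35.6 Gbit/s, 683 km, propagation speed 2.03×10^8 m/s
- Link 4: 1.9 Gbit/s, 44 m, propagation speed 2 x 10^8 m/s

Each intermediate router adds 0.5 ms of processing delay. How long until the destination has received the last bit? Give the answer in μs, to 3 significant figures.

L = 750 × 8 = 6000 bits.
Transmission delays (L/R per hop): 4, 1.25, 0.168539, 3.15789 μs; sum = 8.57643 μs.
Propagation delays (d/s per hop): 9800, 4700, 3364.53, 0.22 μs; sum = 17864.8 μs.
Processing at 3 router(s): 3 × 0.5 ms = 1500 μs.
End-to-end = 19400 μs.

19400 μs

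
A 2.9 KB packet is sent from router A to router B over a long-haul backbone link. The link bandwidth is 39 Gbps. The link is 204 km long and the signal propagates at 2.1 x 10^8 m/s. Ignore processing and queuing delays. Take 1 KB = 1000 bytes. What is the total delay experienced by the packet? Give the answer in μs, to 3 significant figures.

L = 23200 bits.
Transmission delay = L/R = 23200 / 39000000000 = 0.594872 μs.
Propagation delay = d/s = 204000 m / 210000000 m/s = 971.429 μs.
Total = 972 μs.

972 μs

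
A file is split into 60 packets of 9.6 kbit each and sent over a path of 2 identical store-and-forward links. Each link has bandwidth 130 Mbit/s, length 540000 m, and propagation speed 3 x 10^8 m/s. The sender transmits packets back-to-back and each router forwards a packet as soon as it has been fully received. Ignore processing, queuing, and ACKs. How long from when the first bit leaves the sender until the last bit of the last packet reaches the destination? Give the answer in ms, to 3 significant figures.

8.10 ms

Per-hop transmission t_tx = L/R = 9600/130000000 = 0.0738462 ms.
Per-hop propagation t_prop = 540000/300000000 = 1.8 ms.
Pipeline fill: first packet needs 2·t_tx to clear all hops; remaining 59 packets each add one t_tx.
Total = (2+60-1)·t_tx + 2·t_prop = 61·0.0738462 + 2·1.8 = 8.10 ms.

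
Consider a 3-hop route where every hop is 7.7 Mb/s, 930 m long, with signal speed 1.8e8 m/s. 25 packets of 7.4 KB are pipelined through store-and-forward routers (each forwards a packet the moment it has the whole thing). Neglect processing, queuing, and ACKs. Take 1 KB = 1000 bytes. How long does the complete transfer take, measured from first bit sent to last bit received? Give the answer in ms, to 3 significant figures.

Per-hop transmission t_tx = L/R = 59200/7700000 = 7.68831 ms.
Per-hop propagation t_prop = 930/180000000 = 0.00516667 ms.
Pipeline fill: first packet needs 3·t_tx to clear all hops; remaining 24 packets each add one t_tx.
Total = (3+25-1)·t_tx + 3·t_prop = 27·7.68831 + 3·0.00516667 = 208 ms.

208 ms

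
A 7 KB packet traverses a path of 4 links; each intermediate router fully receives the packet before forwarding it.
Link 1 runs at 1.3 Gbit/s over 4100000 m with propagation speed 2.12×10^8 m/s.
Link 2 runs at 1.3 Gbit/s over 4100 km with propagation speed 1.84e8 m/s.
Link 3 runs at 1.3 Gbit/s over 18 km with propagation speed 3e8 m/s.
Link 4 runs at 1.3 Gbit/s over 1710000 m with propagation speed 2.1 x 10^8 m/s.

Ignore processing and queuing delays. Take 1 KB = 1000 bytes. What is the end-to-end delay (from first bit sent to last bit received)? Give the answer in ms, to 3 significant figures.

50.0 ms

L = 56000 bits.
Transmission delay per hop = L/R = 56000/1300000000 = 0.0430769 ms; 4 hops → 0.172308 ms.
Propagation delays (d/s per hop): 19.3396, 22.2826, 0.06, 8.14286 ms; sum = 49.8251 ms.
End-to-end = 50.0 ms.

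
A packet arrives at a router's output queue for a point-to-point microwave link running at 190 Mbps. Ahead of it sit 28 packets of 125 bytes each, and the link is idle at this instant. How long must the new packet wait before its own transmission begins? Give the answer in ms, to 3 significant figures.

Each queued packet: L/R = 1000/190000000 = 0.00526316 ms.
28 queued → 0.147368 ms.
Queuing delay = 0.147 ms.

0.147 ms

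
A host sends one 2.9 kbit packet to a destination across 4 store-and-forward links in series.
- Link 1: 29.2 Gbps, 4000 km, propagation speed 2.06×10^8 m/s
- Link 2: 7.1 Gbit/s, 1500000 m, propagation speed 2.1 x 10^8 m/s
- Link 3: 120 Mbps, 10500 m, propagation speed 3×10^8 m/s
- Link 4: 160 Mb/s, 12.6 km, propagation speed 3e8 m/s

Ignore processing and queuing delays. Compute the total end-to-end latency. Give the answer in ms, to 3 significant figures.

L = 2900 bits.
Transmission delays (L/R per hop): 9.93151e-05, 0.000408451, 0.0241667, 0.018125 ms; sum = 0.0427994 ms.
Propagation delays (d/s per hop): 19.4175, 7.14286, 0.035, 0.042 ms; sum = 26.6373 ms.
End-to-end = 26.7 ms.

26.7 ms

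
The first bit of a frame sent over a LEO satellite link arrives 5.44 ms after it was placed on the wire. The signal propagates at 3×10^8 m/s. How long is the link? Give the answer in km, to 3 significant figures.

d = s × t_prop = 300000000 × 0.00544 = 1630 km.

1630 km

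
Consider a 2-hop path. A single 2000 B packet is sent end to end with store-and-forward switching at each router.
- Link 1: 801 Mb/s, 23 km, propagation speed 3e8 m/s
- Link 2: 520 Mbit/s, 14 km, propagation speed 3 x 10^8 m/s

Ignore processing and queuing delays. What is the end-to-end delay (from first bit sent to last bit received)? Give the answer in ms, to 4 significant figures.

L = 2000 × 8 = 16000 bits.
Transmission delays (L/R per hop): 0.019975, 0.0307692 ms; sum = 0.0507443 ms.
Propagation delays (d/s per hop): 0.0766667, 0.0466667 ms; sum = 0.123333 ms.
End-to-end = 0.1741 ms.

0.1741 ms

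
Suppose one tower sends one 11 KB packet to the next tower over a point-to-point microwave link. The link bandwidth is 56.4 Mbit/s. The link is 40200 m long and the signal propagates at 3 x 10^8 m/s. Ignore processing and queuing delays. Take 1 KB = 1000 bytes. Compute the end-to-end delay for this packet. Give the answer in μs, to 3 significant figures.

L = 88000 bits.
Transmission delay = L/R = 88000 / 56400000 = 1560.28 μs.
Propagation delay = d/s = 40200 m / 300000000 m/s = 134 μs.
Total = 1690 μs.

1690 μs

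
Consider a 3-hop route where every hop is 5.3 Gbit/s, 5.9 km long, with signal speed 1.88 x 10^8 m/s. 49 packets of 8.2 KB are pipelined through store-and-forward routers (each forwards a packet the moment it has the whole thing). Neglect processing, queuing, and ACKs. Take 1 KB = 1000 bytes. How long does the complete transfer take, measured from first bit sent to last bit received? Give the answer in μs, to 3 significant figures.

725 μs

Per-hop transmission t_tx = L/R = 65600/5300000000 = 12.3774 μs.
Per-hop propagation t_prop = 5900/188000000 = 31.383 μs.
Pipeline fill: first packet needs 3·t_tx to clear all hops; remaining 48 packets each add one t_tx.
Total = (3+49-1)·t_tx + 3·t_prop = 51·12.3774 + 3·31.383 = 725 μs.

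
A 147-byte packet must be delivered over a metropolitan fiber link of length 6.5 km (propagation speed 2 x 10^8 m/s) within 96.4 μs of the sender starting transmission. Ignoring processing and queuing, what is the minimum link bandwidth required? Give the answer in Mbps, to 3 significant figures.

L = 1176 bits.
Propagation delay = 6500 / 200000000 = 32.5 μs.
Transmission budget = 96.4 − 32.5 = 63.9 μs.
R ≥ L / t_tx = 1176 bits / 6.39e-05 s = 18.4 Mbps.

18.4 Mbps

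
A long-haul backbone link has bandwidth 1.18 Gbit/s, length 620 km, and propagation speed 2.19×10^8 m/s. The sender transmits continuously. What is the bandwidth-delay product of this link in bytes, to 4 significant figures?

Propagation delay = 620000 / 219000000 = 0.00283105 s.
BDP = R × t_prop = 1180000000 × 0.00283105 = 3340640 bits.
In bytes: 3340640/8 = 417600 bytes.

417600 bytes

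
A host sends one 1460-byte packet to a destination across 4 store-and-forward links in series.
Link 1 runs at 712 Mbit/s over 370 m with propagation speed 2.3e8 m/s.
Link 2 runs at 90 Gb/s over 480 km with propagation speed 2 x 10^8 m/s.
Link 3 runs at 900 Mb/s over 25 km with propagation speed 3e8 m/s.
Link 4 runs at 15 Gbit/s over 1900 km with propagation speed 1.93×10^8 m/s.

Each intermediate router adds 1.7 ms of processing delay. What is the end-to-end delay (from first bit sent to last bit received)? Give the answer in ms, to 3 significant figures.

L = 1460 × 8 = 11680 bits.
Transmission delays (L/R per hop): 0.0164045, 0.000129778, 0.0129778, 0.000778667 ms; sum = 0.0302907 ms.
Propagation delays (d/s per hop): 0.0016087, 2.4, 0.0833333, 9.84456 ms; sum = 12.3295 ms.
Processing at 3 router(s): 3 × 1.7 ms = 5.1 ms.
End-to-end = 17.5 ms.

17.5 ms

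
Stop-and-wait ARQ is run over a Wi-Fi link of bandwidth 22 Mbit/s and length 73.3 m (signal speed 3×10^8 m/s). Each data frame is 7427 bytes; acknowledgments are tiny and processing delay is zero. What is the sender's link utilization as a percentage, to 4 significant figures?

99.98 %

t_tx = L/R = 59416/22000000 = 0.00270073 s.
t_prop = 73.3/300000000 = 2.44333e-07 s; RTT = 4.88667e-07 s.
Cycle = t_tx + RTT = 0.00270122 s.
Utilization = t_tx / cycle = 0.00270073/0.00270122 = 99.98 %.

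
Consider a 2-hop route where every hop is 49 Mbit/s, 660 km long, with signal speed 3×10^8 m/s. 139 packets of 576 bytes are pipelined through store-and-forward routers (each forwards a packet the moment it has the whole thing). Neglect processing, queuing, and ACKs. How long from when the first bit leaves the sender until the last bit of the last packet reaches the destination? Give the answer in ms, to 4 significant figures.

Per-hop transmission t_tx = L/R = 4608/49000000 = 0.0940408 ms.
Per-hop propagation t_prop = 660000/300000000 = 2.2 ms.
Pipeline fill: first packet needs 2·t_tx to clear all hops; remaining 138 packets each add one t_tx.
Total = (2+139-1)·t_tx + 2·t_prop = 140·0.0940408 + 2·2.2 = 17.57 ms.

17.57 ms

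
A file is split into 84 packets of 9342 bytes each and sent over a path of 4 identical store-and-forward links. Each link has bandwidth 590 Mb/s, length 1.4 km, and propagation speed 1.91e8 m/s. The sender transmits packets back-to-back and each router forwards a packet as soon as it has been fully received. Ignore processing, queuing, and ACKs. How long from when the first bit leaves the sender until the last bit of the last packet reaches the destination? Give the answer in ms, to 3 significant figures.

11.0 ms

Per-hop transmission t_tx = L/R = 74736/590000000 = 0.126671 ms.
Per-hop propagation t_prop = 1400/191000000 = 0.00732984 ms.
Pipeline fill: first packet needs 4·t_tx to clear all hops; remaining 83 packets each add one t_tx.
Total = (4+84-1)·t_tx + 4·t_prop = 87·0.126671 + 4·0.00732984 = 11.0 ms.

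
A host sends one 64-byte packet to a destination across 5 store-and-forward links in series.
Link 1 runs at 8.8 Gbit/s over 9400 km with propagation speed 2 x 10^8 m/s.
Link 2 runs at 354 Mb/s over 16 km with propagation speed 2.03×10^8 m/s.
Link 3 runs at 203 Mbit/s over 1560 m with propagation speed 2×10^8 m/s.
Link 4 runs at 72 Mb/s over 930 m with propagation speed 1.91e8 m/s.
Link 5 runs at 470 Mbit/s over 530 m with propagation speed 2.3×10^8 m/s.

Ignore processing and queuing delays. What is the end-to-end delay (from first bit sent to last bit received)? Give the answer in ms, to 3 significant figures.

47.1 ms

L = 64 × 8 = 512 bits.
Transmission delays (L/R per hop): 5.81818e-05, 0.00144633, 0.00252217, 0.00711111, 0.00108936 ms; sum = 0.0122271 ms.
Propagation delays (d/s per hop): 47, 0.0788177, 0.0078, 0.00486911, 0.00230435 ms; sum = 47.0938 ms.
End-to-end = 47.1 ms.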